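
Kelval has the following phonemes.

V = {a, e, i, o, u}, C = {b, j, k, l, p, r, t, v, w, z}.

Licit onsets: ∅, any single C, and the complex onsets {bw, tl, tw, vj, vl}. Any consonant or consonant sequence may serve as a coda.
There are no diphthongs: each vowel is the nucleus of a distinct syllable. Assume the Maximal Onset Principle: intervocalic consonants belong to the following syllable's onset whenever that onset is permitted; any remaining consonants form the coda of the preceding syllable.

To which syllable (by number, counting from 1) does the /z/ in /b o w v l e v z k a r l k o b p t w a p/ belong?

2

Vowels present: o, e, a, o, a; each is a nucleus, giving 5 syllables.
Between /o/ (V1) and /e/ (V2): cluster /wvl/ — the longest permitted-onset suffix is /vl/; onset = /vl/, preceding coda = /w/.
Between /e/ (V2) and /a/ (V3): /vzk/ — longest licit onset from the right is /k/, leaving /vz/ as coda.
Between /a/ (V3) and /o/ (V4): /rlk/ — longest licit onset from the right is /k/, leaving /rl/ as coda.
Between /o/ (V4) and /a/ (V5): /bptw/ — longest licit onset from the right is /tw/, leaving /bp/ as coda.
Putting it together: bow.vlevz.karl.kobp.twap.
The /z/ is in the coda of syllable 2 (/vlevz/).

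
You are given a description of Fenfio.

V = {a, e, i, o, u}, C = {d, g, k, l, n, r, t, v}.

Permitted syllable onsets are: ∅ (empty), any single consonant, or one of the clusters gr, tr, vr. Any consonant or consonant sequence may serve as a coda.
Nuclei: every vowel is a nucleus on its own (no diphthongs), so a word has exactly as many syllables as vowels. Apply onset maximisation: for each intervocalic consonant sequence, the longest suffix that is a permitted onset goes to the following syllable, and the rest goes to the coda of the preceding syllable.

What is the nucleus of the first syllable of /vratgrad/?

a

Vowels present: a, a; each is a nucleus, giving 2 syllables.
The first nucleus (vowel 1 from the left) is /a/.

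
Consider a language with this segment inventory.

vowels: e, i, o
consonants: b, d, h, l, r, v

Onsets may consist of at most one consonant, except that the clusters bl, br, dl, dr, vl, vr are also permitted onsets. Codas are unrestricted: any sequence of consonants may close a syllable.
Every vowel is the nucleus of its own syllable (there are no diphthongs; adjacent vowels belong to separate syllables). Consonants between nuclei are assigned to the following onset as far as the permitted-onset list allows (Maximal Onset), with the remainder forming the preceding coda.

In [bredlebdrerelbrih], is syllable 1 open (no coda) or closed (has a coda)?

open

Nuclei (vowels): e, e, e, e, i → 5 syllables.
V1 /e/ – V2 /e/: /dl/ is a licit onset in full, so it all attaches to the next syllable.
V2 /e/ – V3 /e/: /bdr/; trying suffixes from longest down, /dr/ is the first permitted one, so coda /b/ | onset /dr/.
V3 /e/ – V4 /e/: just /r/ — single C goes to the following onset.
V4 /e/ – V5 /i/: /lbr/ — longest licit onset from the right is /br/, leaving /l/ as coda.
Putting it together: bre.dleb.dre.rel.brih.
Syllable 1 is /bre/; it ends in its nucleus with no coda, so it is open.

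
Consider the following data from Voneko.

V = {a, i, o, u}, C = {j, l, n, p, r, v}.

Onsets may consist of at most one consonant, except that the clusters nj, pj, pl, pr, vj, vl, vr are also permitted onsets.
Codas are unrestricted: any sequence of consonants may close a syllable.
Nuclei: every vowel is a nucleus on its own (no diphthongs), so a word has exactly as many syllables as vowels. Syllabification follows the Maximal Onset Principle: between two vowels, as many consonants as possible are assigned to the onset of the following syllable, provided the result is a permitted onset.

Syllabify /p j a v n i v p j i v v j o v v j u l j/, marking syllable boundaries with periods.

pjav.niv.pjiv.vjov.vjulj

Nuclei (vowels): a, i, i, o, u → 5 syllables.
V1 /a/ – V2 /i/: /vn/ — longest licit onset from the right is /n/, leaving /v/ as coda.
V2 /i/ – V3 /i/: /vpj/ splits as /v/ + /pj/ (/pj/ is the longest suffix that is a licit onset).
V3 /i/ – V4 /o/: /vvj/ splits as /v/ + /vj/ (/vj/ is the longest suffix that is a licit onset).
V4 /o/ – V5 /u/: cluster /vvj/ — the longest permitted-onset suffix is /vj/; onset = /vj/, preceding coda = /v/.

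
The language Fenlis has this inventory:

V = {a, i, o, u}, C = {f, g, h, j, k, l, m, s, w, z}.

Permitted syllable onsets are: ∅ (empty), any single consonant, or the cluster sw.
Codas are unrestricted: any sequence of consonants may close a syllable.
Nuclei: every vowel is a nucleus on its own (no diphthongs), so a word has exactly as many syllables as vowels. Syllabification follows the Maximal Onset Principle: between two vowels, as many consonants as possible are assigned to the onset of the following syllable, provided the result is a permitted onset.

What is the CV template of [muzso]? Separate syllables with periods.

CVC.CV

Vowels present: u, o; each is a nucleus, giving 2 syllables.
/u…o/ gap (V1→V2): /zs/; trying suffixes from longest down, /s/ is the first permitted one, so coda /z/ | onset /s/.
Result: muz.so.
Mapping each syllable to C/V: /muz/ → CVC, /so/ → CV.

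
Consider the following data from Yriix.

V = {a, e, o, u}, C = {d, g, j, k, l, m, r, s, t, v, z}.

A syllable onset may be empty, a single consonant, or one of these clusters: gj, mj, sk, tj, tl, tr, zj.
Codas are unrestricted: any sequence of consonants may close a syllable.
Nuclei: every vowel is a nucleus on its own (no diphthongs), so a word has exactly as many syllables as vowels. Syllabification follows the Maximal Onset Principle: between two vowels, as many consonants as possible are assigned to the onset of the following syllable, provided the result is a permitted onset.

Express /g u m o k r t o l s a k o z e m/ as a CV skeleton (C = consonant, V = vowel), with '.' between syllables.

The vowels are u, o, o, a, o, e — 6 nuclei, so 6 syllables.
Between /u/ (V1) and /o/ (V2): just /m/ — single C goes to the following onset.
Between /o/ (V2) and /o/ (V3): /krt/; trying suffixes from longest down, /t/ is the first permitted one, so coda /kr/ | onset /t/.
Between /o/ (V3) and /a/ (V4): /ls/ splits as /l/ + /s/ (/s/ is the longest suffix that is a licit onset).
Between /a/ (V4) and /o/ (V5): /k/ → onset of the next syllable (single consonants are always licit onsets).
Between /o/ (V5) and /e/ (V6): just /z/ — single C goes to the following onset.
So the parse is gu.mokr.tol.sa.ko.zem.
Mapping each syllable to C/V: /gu/ → CV, /mokr/ → CVCC, /tol/ → CVC, /sa/ → CV, /ko/ → CV, /zem/ → CVC.

CV.CVCC.CVC.CV.CV.CVC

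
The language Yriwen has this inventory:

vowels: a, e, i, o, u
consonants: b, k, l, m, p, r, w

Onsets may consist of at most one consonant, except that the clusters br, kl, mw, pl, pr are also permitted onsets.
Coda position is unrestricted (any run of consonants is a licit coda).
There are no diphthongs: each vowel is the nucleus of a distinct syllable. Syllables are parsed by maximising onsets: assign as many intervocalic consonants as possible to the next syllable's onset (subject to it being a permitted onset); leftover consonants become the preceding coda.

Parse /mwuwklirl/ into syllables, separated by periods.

The vowels are u, i — 2 nuclei, so 2 syllables.
V1 /u/ – V2 /i/: /wkl/ splits as /w/ + /kl/ (/kl/ is the longest suffix that is a licit onset).

mwuw.klirl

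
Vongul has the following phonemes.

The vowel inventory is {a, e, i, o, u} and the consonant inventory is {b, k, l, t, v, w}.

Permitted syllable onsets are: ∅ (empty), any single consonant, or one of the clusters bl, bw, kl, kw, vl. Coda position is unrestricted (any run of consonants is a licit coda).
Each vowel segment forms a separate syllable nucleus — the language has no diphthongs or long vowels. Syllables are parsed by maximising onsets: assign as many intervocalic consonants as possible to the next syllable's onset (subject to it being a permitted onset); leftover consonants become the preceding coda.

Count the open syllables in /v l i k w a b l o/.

The vowels are i, a, o — 3 nuclei, so 3 syllables.
/i…a/ gap (V1→V2): /kw/ is a licit onset in full, so it all attaches to the next syllable.
/a…o/ gap (V2→V3): /bl/ — entire cluster is a permitted onset → onset /bl/, coda ∅.
So the parse is vli.kwa.blo.
Classifying each syllable: /vli/ (open), /kwa/ (open), /blo/ (open).
Open syllables: 3.

3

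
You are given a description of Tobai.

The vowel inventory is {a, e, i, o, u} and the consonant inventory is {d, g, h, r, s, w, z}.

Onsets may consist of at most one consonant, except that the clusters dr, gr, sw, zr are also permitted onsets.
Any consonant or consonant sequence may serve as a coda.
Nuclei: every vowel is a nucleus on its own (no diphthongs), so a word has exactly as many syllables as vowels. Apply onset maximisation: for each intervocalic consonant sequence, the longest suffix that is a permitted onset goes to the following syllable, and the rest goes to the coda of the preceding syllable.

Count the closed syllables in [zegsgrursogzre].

3

Vowels present: e, u, o, e; each is a nucleus, giving 4 syllables.
/e…u/ gap (V1→V2): /gsgr/ — longest licit onset from the right is /gr/, leaving /gs/ as coda.
/u…o/ gap (V2→V3): /rs/; trying suffixes from longest down, /s/ is the first permitted one, so coda /r/ | onset /s/.
/o…e/ gap (V3→V4): /gzr/; trying suffixes from longest down, /zr/ is the first permitted one, so coda /g/ | onset /zr/.
Putting it together: zegs.grur.sog.zre.
Classifying each syllable: /zegs/ (closed), /grur/ (closed), /sog/ (closed), /zre/ (open).
Closed syllables: 3.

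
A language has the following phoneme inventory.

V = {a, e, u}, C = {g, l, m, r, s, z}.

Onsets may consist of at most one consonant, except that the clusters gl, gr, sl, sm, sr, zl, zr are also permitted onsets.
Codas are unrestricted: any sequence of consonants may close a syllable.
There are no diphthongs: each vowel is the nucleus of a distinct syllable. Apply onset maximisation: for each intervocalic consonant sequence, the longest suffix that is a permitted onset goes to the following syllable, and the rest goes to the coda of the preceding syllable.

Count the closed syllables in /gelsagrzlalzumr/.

4

Vowels present: e, a, a, u; each is a nucleus, giving 4 syllables.
/e…a/ gap (V1→V2): /ls/; trying suffixes from longest down, /s/ is the first permitted one, so coda /l/ | onset /s/.
/a…a/ gap (V2→V3): /grzl/; trying suffixes from longest down, /zl/ is the first permitted one, so coda /gr/ | onset /zl/.
/a…u/ gap (V3→V4): /lz/ splits as /l/ + /z/ (/z/ is the longest suffix that is a licit onset).
So the parse is gel.sagr.zlal.zumr.
Classifying each syllable: /gel/ (closed), /sagr/ (closed), /zlal/ (closed), /zumr/ (closed).
Closed syllables: 4.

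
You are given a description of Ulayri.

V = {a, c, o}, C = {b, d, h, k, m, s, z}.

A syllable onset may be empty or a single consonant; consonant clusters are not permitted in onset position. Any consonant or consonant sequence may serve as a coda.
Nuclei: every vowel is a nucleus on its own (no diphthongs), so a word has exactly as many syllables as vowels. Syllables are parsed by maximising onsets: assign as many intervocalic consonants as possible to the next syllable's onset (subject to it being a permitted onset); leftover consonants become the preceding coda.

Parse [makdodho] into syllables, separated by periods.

The vowels are a, o, o — 3 nuclei, so 3 syllables.
/a…o/ gap (V1→V2): cluster /kd/ — the longest permitted-onset suffix is /d/; onset = /d/, preceding coda = /k/.
/o…o/ gap (V2→V3): /dh/; trying suffixes from longest down, /h/ is the first permitted one, so coda /d/ | onset /h/.

mak.dod.ho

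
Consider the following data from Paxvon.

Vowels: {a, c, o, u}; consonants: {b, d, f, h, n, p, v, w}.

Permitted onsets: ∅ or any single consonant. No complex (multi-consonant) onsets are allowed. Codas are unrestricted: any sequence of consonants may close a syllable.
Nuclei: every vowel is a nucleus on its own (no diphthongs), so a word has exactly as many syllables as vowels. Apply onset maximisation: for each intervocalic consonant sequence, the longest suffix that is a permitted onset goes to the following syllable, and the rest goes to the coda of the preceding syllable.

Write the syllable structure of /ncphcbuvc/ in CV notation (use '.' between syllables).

CVC.CV.CV.CV

Nuclei (vowels): c, c, u, c → 4 syllables.
Between /c/ (V1) and /c/ (V2): /ph/; trying suffixes from longest down, /h/ is the first permitted one, so coda /p/ | onset /h/.
Between /c/ (V2) and /u/ (V3): /b/ → onset of the next syllable (single consonants are always licit onsets).
Between /u/ (V3) and /c/ (V4): just /v/ — single C goes to the following onset.
Result: ncp.hc.bu.vc.
Mapping each syllable to C/V: /ncp/ → CVC, /hc/ → CV, /bu/ → CV, /vc/ → CV.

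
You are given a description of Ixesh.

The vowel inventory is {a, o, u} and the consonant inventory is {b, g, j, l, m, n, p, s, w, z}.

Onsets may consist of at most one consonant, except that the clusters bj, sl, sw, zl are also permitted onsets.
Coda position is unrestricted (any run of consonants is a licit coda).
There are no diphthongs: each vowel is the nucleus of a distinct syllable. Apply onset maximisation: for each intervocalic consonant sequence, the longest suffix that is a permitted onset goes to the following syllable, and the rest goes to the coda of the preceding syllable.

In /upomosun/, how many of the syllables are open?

3

Vowels present: u, o, o, u; each is a nucleus, giving 4 syllables.
V1 /u/ – V2 /o/: /p/ → onset of the next syllable (single consonants are always licit onsets).
V2 /o/ – V3 /o/: /m/ is a single consonant, so it becomes the next onset.
V3 /o/ – V4 /u/: /s/ is a single consonant, so it becomes the next onset.
Syllabification: u.po.mo.sun.
Classifying each syllable: /u/ (open), /po/ (open), /mo/ (open), /sun/ (closed).
Open syllables: 3.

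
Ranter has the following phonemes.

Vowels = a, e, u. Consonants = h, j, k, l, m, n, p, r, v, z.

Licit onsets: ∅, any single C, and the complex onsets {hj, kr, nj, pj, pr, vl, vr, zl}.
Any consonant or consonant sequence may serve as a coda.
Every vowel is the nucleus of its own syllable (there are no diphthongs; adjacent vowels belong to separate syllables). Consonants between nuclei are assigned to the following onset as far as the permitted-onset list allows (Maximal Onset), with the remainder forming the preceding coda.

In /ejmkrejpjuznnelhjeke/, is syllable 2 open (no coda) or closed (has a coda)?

The vowels are e, e, u, e, e, e — 6 nuclei, so 6 syllables.
V1 /e/ – V2 /e/: /jmkr/ — longest licit onset from the right is /kr/, leaving /jm/ as coda.
V2 /e/ – V3 /u/: cluster /jpj/ — the longest permitted-onset suffix is /pj/; onset = /pj/, preceding coda = /j/.
V3 /u/ – V4 /e/: cluster /znn/ — the longest permitted-onset suffix is /n/; onset = /n/, preceding coda = /zn/.
V4 /e/ – V5 /e/: /lhj/ splits as /l/ + /hj/ (/hj/ is the longest suffix that is a licit onset).
V5 /e/ – V6 /e/: /k/ → onset of the next syllable (single consonants are always licit onsets).
Putting it together: ejm.krej.pjuzn.nel.hje.ke.
Syllable 2 is /krej/ with coda /j/, so it is closed.

closed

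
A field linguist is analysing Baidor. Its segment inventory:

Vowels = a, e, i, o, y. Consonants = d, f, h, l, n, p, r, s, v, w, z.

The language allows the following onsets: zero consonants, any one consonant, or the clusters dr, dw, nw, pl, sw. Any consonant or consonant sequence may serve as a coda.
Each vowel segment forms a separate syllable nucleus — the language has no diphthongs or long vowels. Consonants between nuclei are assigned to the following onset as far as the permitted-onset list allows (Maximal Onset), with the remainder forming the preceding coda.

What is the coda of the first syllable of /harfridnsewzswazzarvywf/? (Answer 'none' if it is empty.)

rf

Vowels present: a, i, e, a, a, y; each is a nucleus, giving 6 syllables.
/a…i/ gap (V1→V2): /rfr/; trying suffixes from longest down, /r/ is the first permitted one, so coda /rf/ | onset /r/.
/i…e/ gap (V2→V3): /dns/ — longest licit onset from the right is /s/, leaving /dn/ as coda.
/e…a/ gap (V3→V4): /wzsw/; trying suffixes from longest down, /sw/ is the first permitted one, so coda /wz/ | onset /sw/.
/a…a/ gap (V4→V5): /zz/ splits as /z/ + /z/ (/z/ is the longest suffix that is a licit onset).
/a…y/ gap (V5→V6): /rv/ — longest licit onset from the right is /v/, leaving /r/ as coda.
Syllabification: harf.ridn.sewz.swaz.zar.vywf.
Syllable 1 is /harf/: onset /h/, nucleus /a/, coda /rf/.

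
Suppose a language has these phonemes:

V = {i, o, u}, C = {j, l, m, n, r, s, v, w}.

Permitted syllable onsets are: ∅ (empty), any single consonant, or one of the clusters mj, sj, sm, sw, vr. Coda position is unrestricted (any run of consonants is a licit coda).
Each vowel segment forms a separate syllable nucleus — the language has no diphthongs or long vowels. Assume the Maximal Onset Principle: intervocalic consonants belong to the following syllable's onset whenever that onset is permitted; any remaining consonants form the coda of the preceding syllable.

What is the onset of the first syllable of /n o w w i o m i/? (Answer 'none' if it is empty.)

n

Vowels present: o, i, o, i; each is a nucleus, giving 4 syllables.
σ1/σ2 boundary: /ww/ — longest licit onset from the right is /w/, leaving /w/ as coda.
σ2/σ3 boundary: nothing intervenes; syllable break is V.V.
σ3/σ4 boundary: /m/ → onset of the next syllable (single consonants are always licit onsets).
So the parse is now.wi.o.mi.
Syllable 1 is /now/: onset /n/, nucleus /o/, coda /w/.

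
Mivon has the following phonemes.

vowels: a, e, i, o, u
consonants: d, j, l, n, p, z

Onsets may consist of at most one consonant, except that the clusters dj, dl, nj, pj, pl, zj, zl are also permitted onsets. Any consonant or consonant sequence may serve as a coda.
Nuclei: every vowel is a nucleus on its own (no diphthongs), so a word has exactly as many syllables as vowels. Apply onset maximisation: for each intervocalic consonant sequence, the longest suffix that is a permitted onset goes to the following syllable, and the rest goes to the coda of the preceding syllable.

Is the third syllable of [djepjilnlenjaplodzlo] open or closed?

open

Nuclei (vowels): e, i, e, a, o, o → 6 syllables.
σ1/σ2 boundary: /pj/ is a licit onset in full, so it all attaches to the next syllable.
σ2/σ3 boundary: /lnl/; trying suffixes from longest down, /l/ is the first permitted one, so coda /ln/ | onset /l/.
σ3/σ4 boundary: /nj/ — entire cluster is a permitted onset → onset /nj/, coda ∅.
σ4/σ5 boundary: cluster /pl/ — /pl/ is itself a permitted onset, so the whole cluster goes right; preceding coda = ∅.
σ5/σ6 boundary: /dzl/; trying suffixes from longest down, /zl/ is the first permitted one, so coda /d/ | onset /zl/.
Result: dje.pjiln.le.nja.plod.zlo.
Syllable 3 is /le/; it ends in its nucleus with no coda, so it is open.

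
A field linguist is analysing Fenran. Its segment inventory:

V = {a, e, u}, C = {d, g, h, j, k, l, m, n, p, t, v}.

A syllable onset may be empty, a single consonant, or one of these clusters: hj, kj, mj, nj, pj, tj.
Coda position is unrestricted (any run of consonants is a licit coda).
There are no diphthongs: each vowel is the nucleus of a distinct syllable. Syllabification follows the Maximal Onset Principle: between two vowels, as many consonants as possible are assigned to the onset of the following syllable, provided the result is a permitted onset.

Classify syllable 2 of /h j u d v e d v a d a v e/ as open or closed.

The vowels are u, e, a, a, e — 5 nuclei, so 5 syllables.
/u…e/ gap (V1→V2): /dv/ splits as /d/ + /v/ (/v/ is the longest suffix that is a licit onset).
/e…a/ gap (V2→V3): /dv/ — longest licit onset from the right is /v/, leaving /d/ as coda.
/a…a/ gap (V3→V4): just /d/ — single C goes to the following onset.
/a…e/ gap (V4→V5): /v/ is a single consonant, so it becomes the next onset.
Syllabification: hjud.ved.va.da.ve.
Syllable 2 is /ved/ with coda /d/, so it is closed.

closed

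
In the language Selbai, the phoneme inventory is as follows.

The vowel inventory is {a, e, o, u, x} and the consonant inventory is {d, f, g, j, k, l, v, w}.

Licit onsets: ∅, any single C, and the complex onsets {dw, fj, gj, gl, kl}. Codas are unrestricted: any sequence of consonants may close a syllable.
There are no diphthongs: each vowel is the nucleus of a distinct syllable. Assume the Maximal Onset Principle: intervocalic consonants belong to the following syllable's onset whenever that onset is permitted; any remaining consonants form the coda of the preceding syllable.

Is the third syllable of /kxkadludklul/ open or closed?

Nuclei (vowels): x, a, u, u → 4 syllables.
Between /x/ (V1) and /a/ (V2): /k/ is a single consonant, so it becomes the next onset.
Between /a/ (V2) and /u/ (V3): /dl/; trying suffixes from longest down, /l/ is the first permitted one, so coda /d/ | onset /l/.
Between /u/ (V3) and /u/ (V4): cluster /dkl/ — the longest permitted-onset suffix is /kl/; onset = /kl/, preceding coda = /d/.
Putting it together: kx.kad.lud.klul.
Syllable 3 is /lud/ with coda /d/, so it is closed.

closed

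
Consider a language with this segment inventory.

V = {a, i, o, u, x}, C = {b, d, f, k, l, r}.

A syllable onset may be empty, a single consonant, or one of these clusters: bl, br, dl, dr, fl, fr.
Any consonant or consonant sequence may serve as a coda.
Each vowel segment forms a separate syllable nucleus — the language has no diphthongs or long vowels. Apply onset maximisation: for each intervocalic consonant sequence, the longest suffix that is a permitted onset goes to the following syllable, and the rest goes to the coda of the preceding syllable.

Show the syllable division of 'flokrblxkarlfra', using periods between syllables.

flokr.blx.karl.fra

Vowels present: o, x, a, a; each is a nucleus, giving 4 syllables.
V1 /o/ – V2 /x/: /krbl/ — longest licit onset from the right is /bl/, leaving /kr/ as coda.
V2 /x/ – V3 /a/: just /k/ — single C goes to the following onset.
V3 /a/ – V4 /a/: /rlfr/ splits as /rl/ + /fr/ (/fr/ is the longest suffix that is a licit onset).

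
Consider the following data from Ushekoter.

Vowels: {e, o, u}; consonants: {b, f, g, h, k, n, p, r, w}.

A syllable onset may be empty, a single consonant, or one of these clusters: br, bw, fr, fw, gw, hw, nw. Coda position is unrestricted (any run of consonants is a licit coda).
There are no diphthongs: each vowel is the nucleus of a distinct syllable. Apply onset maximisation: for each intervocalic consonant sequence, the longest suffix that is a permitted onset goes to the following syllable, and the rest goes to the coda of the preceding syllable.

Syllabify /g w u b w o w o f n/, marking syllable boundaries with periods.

gwu.bwo.wofn

Vowels present: u, o, o; each is a nucleus, giving 3 syllables.
Between /u/ (V1) and /o/ (V2): /bw/ — entire cluster is a permitted onset → onset /bw/, coda ∅.
Between /o/ (V2) and /o/ (V3): /w/ is a single consonant, so it becomes the next onset.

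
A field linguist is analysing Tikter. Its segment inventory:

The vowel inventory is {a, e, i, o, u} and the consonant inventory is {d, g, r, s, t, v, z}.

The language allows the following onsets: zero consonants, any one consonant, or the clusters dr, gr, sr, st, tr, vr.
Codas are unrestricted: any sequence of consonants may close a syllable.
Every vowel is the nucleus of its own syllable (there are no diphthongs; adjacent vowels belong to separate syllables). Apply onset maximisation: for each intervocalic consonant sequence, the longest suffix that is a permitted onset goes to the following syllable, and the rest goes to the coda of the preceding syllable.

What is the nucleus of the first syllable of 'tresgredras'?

Nuclei (vowels): e, e, a → 3 syllables.
The first nucleus (vowel 1 from the left) is /e/.

e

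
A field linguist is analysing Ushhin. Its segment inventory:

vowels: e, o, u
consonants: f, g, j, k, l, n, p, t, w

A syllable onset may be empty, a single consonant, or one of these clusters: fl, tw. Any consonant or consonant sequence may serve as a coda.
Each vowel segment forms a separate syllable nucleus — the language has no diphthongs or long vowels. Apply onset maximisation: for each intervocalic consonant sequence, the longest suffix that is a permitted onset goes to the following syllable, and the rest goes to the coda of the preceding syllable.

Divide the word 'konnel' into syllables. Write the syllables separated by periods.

The vowels are o, e — 2 nuclei, so 2 syllables.
/o…e/ gap (V1→V2): /nn/; trying suffixes from longest down, /n/ is the first permitted one, so coda /n/ | onset /n/.

kon.nel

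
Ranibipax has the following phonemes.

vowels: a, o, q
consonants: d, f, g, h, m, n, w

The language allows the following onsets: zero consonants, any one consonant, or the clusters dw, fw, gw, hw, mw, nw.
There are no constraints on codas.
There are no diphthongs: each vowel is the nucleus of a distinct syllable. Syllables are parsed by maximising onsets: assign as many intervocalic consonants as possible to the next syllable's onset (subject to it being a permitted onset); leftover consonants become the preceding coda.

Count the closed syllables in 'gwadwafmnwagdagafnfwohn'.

Nuclei (vowels): a, a, a, a, a, o → 6 syllables.
σ1/σ2 boundary: /dw/ — entire cluster is a permitted onset → onset /dw/, coda ∅.
σ2/σ3 boundary: /fmnw/; trying suffixes from longest down, /nw/ is the first permitted one, so coda /fm/ | onset /nw/.
σ3/σ4 boundary: /gd/ — longest licit onset from the right is /d/, leaving /g/ as coda.
σ4/σ5 boundary: /g/ is a single consonant, so it becomes the next onset.
σ5/σ6 boundary: cluster /fnfw/ — the longest permitted-onset suffix is /fw/; onset = /fw/, preceding coda = /fn/.
So the parse is gwa.dwafm.nwag.da.gafn.fwohn.
Classifying each syllable: /gwa/ (open), /dwafm/ (closed), /nwag/ (closed), /da/ (open), /gafn/ (closed), /fwohn/ (closed).
Closed syllables: 4.

4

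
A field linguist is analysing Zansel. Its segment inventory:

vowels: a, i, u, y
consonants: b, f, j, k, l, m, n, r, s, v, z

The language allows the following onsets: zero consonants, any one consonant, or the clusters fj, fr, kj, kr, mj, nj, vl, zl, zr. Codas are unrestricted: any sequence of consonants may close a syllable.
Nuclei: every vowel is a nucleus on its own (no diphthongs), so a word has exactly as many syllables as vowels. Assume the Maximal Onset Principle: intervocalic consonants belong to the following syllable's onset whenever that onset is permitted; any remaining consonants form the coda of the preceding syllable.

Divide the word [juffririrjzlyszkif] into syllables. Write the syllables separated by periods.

juf.fri.rirj.zlysz.kif

Vowels present: u, i, i, y, i; each is a nucleus, giving 5 syllables.
σ1/σ2 boundary: /ffr/ — longest licit onset from the right is /fr/, leaving /f/ as coda.
σ2/σ3 boundary: /r/ is a single consonant, so it becomes the next onset.
σ3/σ4 boundary: /rjzl/; trying suffixes from longest down, /zl/ is the first permitted one, so coda /rj/ | onset /zl/.
σ4/σ5 boundary: /szk/ — longest licit onset from the right is /k/, leaving /sz/ as coda.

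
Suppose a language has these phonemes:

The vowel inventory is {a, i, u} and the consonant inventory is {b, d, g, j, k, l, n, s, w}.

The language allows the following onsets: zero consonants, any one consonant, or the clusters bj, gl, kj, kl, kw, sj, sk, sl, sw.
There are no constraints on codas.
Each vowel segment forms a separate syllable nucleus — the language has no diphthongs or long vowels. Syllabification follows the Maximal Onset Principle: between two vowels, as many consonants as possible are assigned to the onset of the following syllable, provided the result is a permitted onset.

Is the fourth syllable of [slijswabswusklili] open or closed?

open

The vowels are i, a, u, i, i — 5 nuclei, so 5 syllables.
/i…a/ gap (V1→V2): cluster /jsw/ — the longest permitted-onset suffix is /sw/; onset = /sw/, preceding coda = /j/.
/a…u/ gap (V2→V3): /bsw/ splits as /b/ + /sw/ (/sw/ is the longest suffix that is a licit onset).
/u…i/ gap (V3→V4): /skl/ splits as /s/ + /kl/ (/kl/ is the longest suffix that is a licit onset).
/i…i/ gap (V4→V5): /l/ → onset of the next syllable (single consonants are always licit onsets).
Putting it together: slij.swab.swus.kli.li.
Syllable 4 is /kli/; it ends in its nucleus with no coda, so it is open.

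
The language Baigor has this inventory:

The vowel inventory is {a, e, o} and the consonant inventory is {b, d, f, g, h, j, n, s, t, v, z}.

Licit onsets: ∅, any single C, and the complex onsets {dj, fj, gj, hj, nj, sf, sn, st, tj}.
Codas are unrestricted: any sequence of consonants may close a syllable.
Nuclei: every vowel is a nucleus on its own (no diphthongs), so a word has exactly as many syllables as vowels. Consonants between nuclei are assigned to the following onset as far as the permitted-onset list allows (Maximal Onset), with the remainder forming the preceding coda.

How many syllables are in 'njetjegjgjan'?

Nuclei (vowels): e, e, a → 3 syllables.

3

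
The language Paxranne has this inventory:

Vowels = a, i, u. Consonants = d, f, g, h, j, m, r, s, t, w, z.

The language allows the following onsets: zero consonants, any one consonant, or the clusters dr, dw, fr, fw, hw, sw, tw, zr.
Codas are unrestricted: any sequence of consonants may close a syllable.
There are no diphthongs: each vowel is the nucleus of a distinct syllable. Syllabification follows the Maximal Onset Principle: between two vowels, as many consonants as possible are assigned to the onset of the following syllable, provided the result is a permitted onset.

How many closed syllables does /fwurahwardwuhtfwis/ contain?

3

Vowels present: u, a, a, u, i; each is a nucleus, giving 5 syllables.
Between /u/ (V1) and /a/ (V2): just /r/ — single C goes to the following onset.
Between /a/ (V2) and /a/ (V3): /hw/ is a licit onset in full, so it all attaches to the next syllable.
Between /a/ (V3) and /u/ (V4): /rdw/ splits as /r/ + /dw/ (/dw/ is the longest suffix that is a licit onset).
Between /u/ (V4) and /i/ (V5): /htfw/; trying suffixes from longest down, /fw/ is the first permitted one, so coda /ht/ | onset /fw/.
Syllabification: fwu.ra.hwar.dwuht.fwis.
Classifying each syllable: /fwu/ (open), /ra/ (open), /hwar/ (closed), /dwuht/ (closed), /fwis/ (closed).
Closed syllables: 3.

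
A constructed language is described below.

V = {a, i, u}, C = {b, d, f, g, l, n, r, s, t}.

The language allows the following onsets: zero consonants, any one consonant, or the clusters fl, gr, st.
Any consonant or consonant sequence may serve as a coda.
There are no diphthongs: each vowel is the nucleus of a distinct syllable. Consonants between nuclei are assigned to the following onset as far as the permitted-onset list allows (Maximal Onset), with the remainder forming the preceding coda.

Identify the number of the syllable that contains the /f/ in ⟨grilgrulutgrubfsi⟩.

The vowels are i, u, u, u, i — 5 nuclei, so 5 syllables.
σ1/σ2 boundary: /lgr/ splits as /l/ + /gr/ (/gr/ is the longest suffix that is a licit onset).
σ2/σ3 boundary: just /l/ — single C goes to the following onset.
σ3/σ4 boundary: /tgr/ — longest licit onset from the right is /gr/, leaving /t/ as coda.
σ4/σ5 boundary: /bfs/; trying suffixes from longest down, /s/ is the first permitted one, so coda /bf/ | onset /s/.
Syllabification: gril.gru.lut.grubf.si.
The /f/ is in the coda of syllable 4 (/grubf/).

4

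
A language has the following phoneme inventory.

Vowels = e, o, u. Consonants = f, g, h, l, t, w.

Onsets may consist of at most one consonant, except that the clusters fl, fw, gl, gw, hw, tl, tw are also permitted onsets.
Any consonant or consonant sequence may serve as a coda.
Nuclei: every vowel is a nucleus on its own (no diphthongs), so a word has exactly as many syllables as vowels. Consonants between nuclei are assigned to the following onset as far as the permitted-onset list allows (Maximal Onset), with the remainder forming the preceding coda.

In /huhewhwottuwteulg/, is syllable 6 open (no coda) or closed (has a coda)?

closed

Nuclei (vowels): u, e, o, u, e, u → 6 syllables.
σ1/σ2 boundary: /h/ is a single consonant, so it becomes the next onset.
σ2/σ3 boundary: /whw/; trying suffixes from longest down, /hw/ is the first permitted one, so coda /w/ | onset /hw/.
σ3/σ4 boundary: /tt/; trying suffixes from longest down, /t/ is the first permitted one, so coda /t/ | onset /t/.
σ4/σ5 boundary: /wt/; trying suffixes from longest down, /t/ is the first permitted one, so coda /w/ | onset /t/.
σ5/σ6 boundary: nothing intervenes; syllable break is V.V.
Syllabification: hu.hew.hwot.tuw.te.ulg.
Syllable 6 is /ulg/ with coda /lg/, so it is closed.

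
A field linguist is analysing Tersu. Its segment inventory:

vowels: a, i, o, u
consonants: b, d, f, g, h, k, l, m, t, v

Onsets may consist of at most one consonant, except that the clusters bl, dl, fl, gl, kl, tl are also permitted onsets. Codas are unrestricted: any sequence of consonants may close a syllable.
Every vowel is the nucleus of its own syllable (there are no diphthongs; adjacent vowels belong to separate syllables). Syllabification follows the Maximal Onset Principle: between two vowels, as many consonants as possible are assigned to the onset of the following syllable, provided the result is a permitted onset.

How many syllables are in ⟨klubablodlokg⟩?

Nuclei (vowels): u, a, o, o → 4 syllables.

4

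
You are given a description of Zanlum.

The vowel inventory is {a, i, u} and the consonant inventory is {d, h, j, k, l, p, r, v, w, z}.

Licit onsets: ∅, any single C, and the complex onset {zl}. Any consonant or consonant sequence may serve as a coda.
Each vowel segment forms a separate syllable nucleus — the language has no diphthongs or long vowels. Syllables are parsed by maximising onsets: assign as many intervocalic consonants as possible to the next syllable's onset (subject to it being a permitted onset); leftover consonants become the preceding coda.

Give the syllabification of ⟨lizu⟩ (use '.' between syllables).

Nuclei (vowels): i, u → 2 syllables.
Between /i/ (V1) and /u/ (V2): /z/ is a single consonant, so it becomes the next onset.

li.zu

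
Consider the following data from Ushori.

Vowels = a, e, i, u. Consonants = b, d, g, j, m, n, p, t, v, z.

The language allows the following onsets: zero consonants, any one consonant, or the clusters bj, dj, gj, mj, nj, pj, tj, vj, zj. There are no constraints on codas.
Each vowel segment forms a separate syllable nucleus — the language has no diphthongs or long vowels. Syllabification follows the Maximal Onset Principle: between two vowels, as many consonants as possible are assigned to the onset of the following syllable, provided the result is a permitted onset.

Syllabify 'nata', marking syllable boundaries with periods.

na.ta

Vowels present: a, a; each is a nucleus, giving 2 syllables.
Between /a/ (V1) and /a/ (V2): /t/ → onset of the next syllable (single consonants are always licit onsets).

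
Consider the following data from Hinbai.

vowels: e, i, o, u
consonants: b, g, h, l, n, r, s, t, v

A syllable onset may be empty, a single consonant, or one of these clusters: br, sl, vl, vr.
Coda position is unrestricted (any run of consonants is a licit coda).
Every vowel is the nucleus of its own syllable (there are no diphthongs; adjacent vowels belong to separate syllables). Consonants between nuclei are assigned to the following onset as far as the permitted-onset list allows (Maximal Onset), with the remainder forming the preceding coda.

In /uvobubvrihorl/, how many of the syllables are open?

Vowels present: u, o, u, i, o; each is a nucleus, giving 5 syllables.
Between /u/ (V1) and /o/ (V2): just /v/ — single C goes to the following onset.
Between /o/ (V2) and /u/ (V3): just /b/ — single C goes to the following onset.
Between /u/ (V3) and /i/ (V4): cluster /bvr/ — the longest permitted-onset suffix is /vr/; onset = /vr/, preceding coda = /b/.
Between /i/ (V4) and /o/ (V5): /h/ → onset of the next syllable (single consonants are always licit onsets).
So the parse is u.vo.bub.vri.horl.
Classifying each syllable: /u/ (open), /vo/ (open), /bub/ (closed), /vri/ (open), /horl/ (closed).
Open syllables: 3.

3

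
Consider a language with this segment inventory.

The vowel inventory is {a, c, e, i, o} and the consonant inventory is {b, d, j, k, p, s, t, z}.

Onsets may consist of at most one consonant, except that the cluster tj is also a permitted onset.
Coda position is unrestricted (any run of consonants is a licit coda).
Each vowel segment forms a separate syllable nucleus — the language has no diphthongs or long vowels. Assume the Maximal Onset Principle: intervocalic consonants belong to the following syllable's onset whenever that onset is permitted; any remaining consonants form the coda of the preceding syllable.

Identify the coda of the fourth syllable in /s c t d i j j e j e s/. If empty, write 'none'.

s

The vowels are c, i, e, e — 4 nuclei, so 4 syllables.
Between /c/ (V1) and /i/ (V2): /td/; trying suffixes from longest down, /d/ is the first permitted one, so coda /t/ | onset /d/.
Between /i/ (V2) and /e/ (V3): /jj/; trying suffixes from longest down, /j/ is the first permitted one, so coda /j/ | onset /j/.
Between /e/ (V3) and /e/ (V4): /j/ → onset of the next syllable (single consonants are always licit onsets).
So the parse is sct.dij.je.jes.
Syllable 4 is /jes/: onset /j/, nucleus /e/, coda /s/.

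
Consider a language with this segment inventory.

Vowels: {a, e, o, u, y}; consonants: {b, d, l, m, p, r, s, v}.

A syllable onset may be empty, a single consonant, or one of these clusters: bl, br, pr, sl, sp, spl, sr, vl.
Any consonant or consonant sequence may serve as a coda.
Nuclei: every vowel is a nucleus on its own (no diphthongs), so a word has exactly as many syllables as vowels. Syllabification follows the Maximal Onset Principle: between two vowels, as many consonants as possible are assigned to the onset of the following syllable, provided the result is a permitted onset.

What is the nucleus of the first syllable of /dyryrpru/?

Nuclei (vowels): y, y, u → 3 syllables.
The first nucleus (vowel 1 from the left) is /y/.

y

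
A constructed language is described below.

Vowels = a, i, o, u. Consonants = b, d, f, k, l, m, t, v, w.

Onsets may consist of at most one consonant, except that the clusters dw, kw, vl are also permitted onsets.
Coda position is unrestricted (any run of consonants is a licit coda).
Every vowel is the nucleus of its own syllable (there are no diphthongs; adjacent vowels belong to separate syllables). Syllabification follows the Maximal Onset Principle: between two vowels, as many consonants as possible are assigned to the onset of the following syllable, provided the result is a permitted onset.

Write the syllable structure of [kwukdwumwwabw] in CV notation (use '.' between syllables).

CCVC.CCVCC.CVCC

Vowels present: u, u, a; each is a nucleus, giving 3 syllables.
/u…u/ gap (V1→V2): /kdw/ splits as /k/ + /dw/ (/dw/ is the longest suffix that is a licit onset).
/u…a/ gap (V2→V3): cluster /mww/ — the longest permitted-onset suffix is /w/; onset = /w/, preceding coda = /mw/.
Result: kwuk.dwumw.wabw.
Mapping each syllable to C/V: /kwuk/ → CCVC, /dwumw/ → CCVCC, /wabw/ → CVCC.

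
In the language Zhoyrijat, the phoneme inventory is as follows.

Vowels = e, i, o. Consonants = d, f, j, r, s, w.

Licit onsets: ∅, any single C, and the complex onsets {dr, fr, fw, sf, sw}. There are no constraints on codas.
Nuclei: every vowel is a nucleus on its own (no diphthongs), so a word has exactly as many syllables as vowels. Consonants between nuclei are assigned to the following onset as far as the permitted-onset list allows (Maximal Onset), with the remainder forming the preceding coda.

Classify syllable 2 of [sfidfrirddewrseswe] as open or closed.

closed

The vowels are i, i, e, e, e — 5 nuclei, so 5 syllables.
V1 /i/ – V2 /i/: /dfr/ — longest licit onset from the right is /fr/, leaving /d/ as coda.
V2 /i/ – V3 /e/: /rdd/ — longest licit onset from the right is /d/, leaving /rd/ as coda.
V3 /e/ – V4 /e/: cluster /wrs/ — the longest permitted-onset suffix is /s/; onset = /s/, preceding coda = /wr/.
V4 /e/ – V5 /e/: /sw/ is a licit onset in full, so it all attaches to the next syllable.
So the parse is sfid.frird.dewr.se.swe.
Syllable 2 is /frird/ with coda /rd/, so it is closed.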